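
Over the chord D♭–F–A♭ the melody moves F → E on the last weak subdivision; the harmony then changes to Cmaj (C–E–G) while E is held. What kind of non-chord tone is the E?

The harmony at that moment is D♭ major triad (D♭, F, A♭); E is not a chord tone.
It is approached by step down from F and then sustained as the same pitch into the next harmony.
Arriving early and becoming a chord tone when the harmony changes — an anticipation.

E is an anticipation.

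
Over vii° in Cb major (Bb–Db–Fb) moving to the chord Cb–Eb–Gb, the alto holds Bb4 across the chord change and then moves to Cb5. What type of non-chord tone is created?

The harmony at that moment is Cb major triad (Cb, Eb, Gb); Bb4 is not a chord tone.
It is held over (the same pitch as the preceding Bb4) and left by step up to Cb5.
Held over from the previous chord and resolving up by step — a retardation.

Bb4 is a retardation.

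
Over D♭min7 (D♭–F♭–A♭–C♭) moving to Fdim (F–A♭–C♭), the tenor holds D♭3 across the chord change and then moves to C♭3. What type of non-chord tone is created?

D♭3 is a suspension.

The harmony at that moment is F diminished triad (F, A♭, C♭); D♭3 is not a chord tone.
It is held over (the same pitch as the preceding D♭3) and left by step down to C♭3.
Held over from the previous chord and resolving down by step — a suspension.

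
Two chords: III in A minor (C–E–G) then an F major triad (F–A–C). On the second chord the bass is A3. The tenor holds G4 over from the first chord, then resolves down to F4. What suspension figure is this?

7–6 suspension.

At the second chord the bass is A3. The suspended G4 lies a seventh above the bass; after resolving down by step to F4, the interval above the bass becomes a sixth.
Suspension figures are named by those two intervals: 7–6.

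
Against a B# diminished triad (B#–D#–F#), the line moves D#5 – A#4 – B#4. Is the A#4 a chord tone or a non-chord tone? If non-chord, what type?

The harmony at that moment is B# diminished triad (B#, D#, F#); A#4 is not a chord tone.
It is approached by leap down from D#5 and left by step up to B#4.
Leap in, step out — an appoggiatura.

Non-chord tone — an appoggiatura.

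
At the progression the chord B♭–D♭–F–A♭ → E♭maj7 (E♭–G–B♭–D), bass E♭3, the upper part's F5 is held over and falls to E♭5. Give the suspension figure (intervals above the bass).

9–8 suspension.

At the second chord the bass is E♭3. The suspended F5 lies a ninth above the bass; after resolving down by step to E♭5, the interval above the bass becomes an octave.
Suspension figures are named by those two intervals: 9–8.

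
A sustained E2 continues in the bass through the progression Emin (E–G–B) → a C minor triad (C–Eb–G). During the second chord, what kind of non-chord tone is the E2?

The harmony at that moment is C minor triad (C, Eb, G); E2 is not a chord tone.
It is held over (the same pitch as the preceding E2) and then sustained as the same pitch into the next harmony.
Sustained through a change of harmony — a pedal tone.

Pedal tone (pedal point).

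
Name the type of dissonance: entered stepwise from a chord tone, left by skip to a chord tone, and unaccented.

Escape tone.

Approach: by step. Departure: by leap. Metric position: weak.
Step in, leap out, from a weak position — an escape tone (échappée). (It is the mirror image of the appoggiatura, which leaps in and steps out on a strong beat.)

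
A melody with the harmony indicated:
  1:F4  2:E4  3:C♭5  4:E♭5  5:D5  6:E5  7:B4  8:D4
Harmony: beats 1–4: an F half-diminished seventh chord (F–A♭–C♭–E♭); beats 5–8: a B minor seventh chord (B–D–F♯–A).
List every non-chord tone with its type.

The harmony at that moment is F half-diminished seventh chord (F, A♭, C♭, E♭); E4 is not a chord tone.
It is approached by step down from F4 and left by leap up to C♭5.
Step in, leap out — an escape tone.
The harmony at that moment is B minor seventh chord (B, D, F♯, A); E5 is not a chord tone.
It is approached by step up from D5 and left by leap down to B4.
Step in, leap out — an escape tone.

E4 (beat 2) — escape tone; E5 (beat 6) — escape tone.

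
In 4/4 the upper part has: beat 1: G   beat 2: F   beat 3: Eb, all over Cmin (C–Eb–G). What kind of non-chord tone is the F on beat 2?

The harmony at that moment is C minor triad (C, Eb, G); F is not a chord tone.
It is approached by step down from G and left by step down to Eb.
Step in, step out in the same direction — a passing tone.

Passing tone.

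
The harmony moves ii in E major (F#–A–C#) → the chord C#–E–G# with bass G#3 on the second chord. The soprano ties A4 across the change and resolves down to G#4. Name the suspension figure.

9–8 suspension.

At the second chord the bass is G#3. The suspended A4 lies a ninth above the bass; after resolving down by step to G#4, the interval above the bass becomes an octave.
Suspension figures are named by those two intervals: 9–8.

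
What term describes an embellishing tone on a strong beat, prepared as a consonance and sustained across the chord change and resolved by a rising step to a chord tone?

Retardation.

Approach: by preparation — the pitch is first a chord tone, then held (tied or repeated) while the harmony changes under it. Departure: up by step. Metric position: strong.
A prepared dissonance that resolves upward by step — a retardation. (The same figure resolving downward would be a suspension.)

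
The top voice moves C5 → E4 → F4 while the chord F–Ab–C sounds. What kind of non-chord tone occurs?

E4 is an appoggiatura.

The harmony at that moment is F minor triad (F, Ab, C); E4 is not a chord tone.
It is approached by leap down from C5 and left by step up to F4.
Leap in, step out — an appoggiatura.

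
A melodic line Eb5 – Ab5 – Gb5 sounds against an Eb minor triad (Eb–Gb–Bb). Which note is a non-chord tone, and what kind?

The harmony at that moment is Eb minor triad (Eb, Gb, Bb); Ab5 is not a chord tone.
It is approached by leap up from Eb5 and left by step down to Gb5.
Leap in, step out — an appoggiatura.

Ab5 is an appoggiatura.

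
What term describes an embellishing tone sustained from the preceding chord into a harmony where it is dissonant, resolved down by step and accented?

Approach: by preparation — the pitch is first a chord tone, then held (tied or repeated) while the harmony changes under it. Departure: down by step. Metric position: strong.
A prepared dissonance that resolves downward by step — a suspension. (The same figure resolving upward would be a retardation.)

Suspension.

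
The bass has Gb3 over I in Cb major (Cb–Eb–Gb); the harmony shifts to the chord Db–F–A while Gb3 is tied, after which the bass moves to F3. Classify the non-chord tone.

The harmony at that moment is Db augmented triad (Db, F, A); Gb3 is not a chord tone.
It is held over (the same pitch as the preceding Gb3) and left by step down to F3.
Held over from the previous chord and resolving down by step — a suspension.

Gb3 is a suspension.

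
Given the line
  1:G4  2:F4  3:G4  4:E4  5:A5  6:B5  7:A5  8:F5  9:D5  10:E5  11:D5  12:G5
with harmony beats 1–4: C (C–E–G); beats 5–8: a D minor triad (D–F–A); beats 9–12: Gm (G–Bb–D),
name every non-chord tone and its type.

F4 (beat 2) — neighbor tone; B5 (beat 6) — neighbor tone; E5 (beat 10) — neighbor tone.

The harmony at that moment is C major triad (C, E, G); F4 is not a chord tone.
It is approached by step down from G4 and left by step up to G4.
Step away and step back to the same note — a neighbor tone (lower neighbor).
The harmony at that moment is D minor triad (D, F, A); B5 is not a chord tone.
It is approached by step up from A5 and left by step down to A5.
Step away and step back to the same note — a neighbor tone (upper neighbor).
The harmony at that moment is G minor triad (G, Bb, D); E5 is not a chord tone.
It is approached by step up from D5 and left by step down to D5.
Step away and step back to the same note — a neighbor tone (upper neighbor).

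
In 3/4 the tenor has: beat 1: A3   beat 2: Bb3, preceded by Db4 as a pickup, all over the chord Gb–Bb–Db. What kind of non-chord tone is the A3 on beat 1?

Appoggiatura.

The harmony at that moment is Gb major triad (Gb, Bb, Db); A3 is not a chord tone.
It is approached by leap down from Db4 and left by step up to Bb3.
Leap in, step out, metrically accented — an appoggiatura.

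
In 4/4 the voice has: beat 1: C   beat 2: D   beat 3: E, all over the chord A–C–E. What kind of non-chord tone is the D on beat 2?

The harmony at that moment is A minor triad (A, C, E); D is not a chord tone.
It is approached by step up from C and left by step up to E.
Step in, step out in the same direction — a passing tone.

Passing tone.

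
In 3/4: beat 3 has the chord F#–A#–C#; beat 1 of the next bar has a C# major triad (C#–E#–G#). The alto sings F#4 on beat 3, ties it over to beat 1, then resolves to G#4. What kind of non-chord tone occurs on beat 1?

The harmony at that moment is C# major triad (C#, E#, G#); F#4 is not a chord tone.
It is held over (the same pitch as the preceding F#4) and left by step up to G#4.
Held over from the previous chord and resolving up by step — a retardation.

Retardation.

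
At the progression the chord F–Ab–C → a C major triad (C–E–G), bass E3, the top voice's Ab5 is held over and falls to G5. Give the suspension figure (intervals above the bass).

4–3 suspension.

At the second chord the bass is E3. The suspended Ab5 lies a fourth above the bass; after resolving down by step to G5, the interval above the bass becomes a third.
Suspension figures are named by those two intervals: 4–3.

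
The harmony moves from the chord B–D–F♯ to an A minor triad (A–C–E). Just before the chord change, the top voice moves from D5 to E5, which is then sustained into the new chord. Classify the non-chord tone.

E5 is an anticipation.

The harmony at that moment is B minor triad (B, D, F♯); E5 is not a chord tone.
It is approached by step up from D5 and then sustained as the same pitch into the next harmony.
Arriving early and becoming a chord tone when the harmony changes — an anticipation.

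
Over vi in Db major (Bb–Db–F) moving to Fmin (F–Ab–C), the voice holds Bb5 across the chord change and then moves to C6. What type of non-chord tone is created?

The harmony at that moment is F minor triad (F, Ab, C); Bb5 is not a chord tone.
It is held over (the same pitch as the preceding Bb5) and left by step up to C6.
Held over from the previous chord and resolving up by step — a retardation.

Bb5 is a retardation.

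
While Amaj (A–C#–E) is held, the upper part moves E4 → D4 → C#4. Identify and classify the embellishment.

The harmony at that moment is A major triad (A, C#, E); D4 is not a chord tone.
It is approached by step down from E4 and left by step down to C#4.
Step in, step out in the same direction — a passing tone.

D4 is a passing tone.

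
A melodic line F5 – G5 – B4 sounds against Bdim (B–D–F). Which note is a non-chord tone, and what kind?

The harmony at that moment is B diminished triad (B, D, F); G5 is not a chord tone.
It is approached by step up from F5 and left by leap down to B4.
Step in, leap out — an escape tone.

G5 is an escape tone.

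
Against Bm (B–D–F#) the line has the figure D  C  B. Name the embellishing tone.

The harmony at that moment is B minor triad (B, D, F#); C is not a chord tone.
It is approached by step down from D and left by step down to B.
Step in, step out in the same direction — a passing tone.

C is a passing tone.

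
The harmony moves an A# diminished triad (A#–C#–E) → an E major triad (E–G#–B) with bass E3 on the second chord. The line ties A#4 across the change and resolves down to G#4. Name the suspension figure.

At the second chord the bass is E3. The suspended A#4 lies a fourth above the bass; after resolving down by step to G#4, the interval above the bass becomes a third.
Suspension figures are named by those two intervals: 4–3.

4–3 suspension.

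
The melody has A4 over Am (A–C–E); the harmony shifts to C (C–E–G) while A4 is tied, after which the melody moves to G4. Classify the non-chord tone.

A4 is a suspension.

The harmony at that moment is C major triad (C, E, G); A4 is not a chord tone.
It is held over (the same pitch as the preceding A4) and left by step down to G4.
Held over from the previous chord and resolving down by step — a suspension.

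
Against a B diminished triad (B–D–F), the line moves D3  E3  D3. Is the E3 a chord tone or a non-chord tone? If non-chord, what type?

Non-chord tone — a neighbor tone.

The harmony at that moment is B diminished triad (B, D, F); E3 is not a chord tone.
It is approached by step up from D3 and left by step down to D3.
Step away and step back to the same note — a neighbor tone (upper neighbor).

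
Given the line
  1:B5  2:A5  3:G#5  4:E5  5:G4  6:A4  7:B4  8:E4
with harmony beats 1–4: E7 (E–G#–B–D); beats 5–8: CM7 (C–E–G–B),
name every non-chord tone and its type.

The harmony at that moment is E dominant seventh chord (E, G#, B, D); A5 is not a chord tone.
It is approached by step down from B5 and left by step down to G#5.
Step in, step out in the same direction — a passing tone.
The harmony at that moment is C major seventh chord (C, E, G, B); A4 is not a chord tone.
It is approached by step up from G4 and left by step up to B4.
Step in, step out in the same direction — a passing tone.

A5 (beat 2) — passing tone; A4 (beat 6) — passing tone.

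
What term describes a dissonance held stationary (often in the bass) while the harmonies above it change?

Pedal tone.

Approach: none. Departure: none — a single pitch is sustained while the chords change around it, passing through harmonies that do not contain it.
No melodic motion at all; the dissonance is created entirely by the moving harmonies against the stationary note — a pedal tone (pedal point).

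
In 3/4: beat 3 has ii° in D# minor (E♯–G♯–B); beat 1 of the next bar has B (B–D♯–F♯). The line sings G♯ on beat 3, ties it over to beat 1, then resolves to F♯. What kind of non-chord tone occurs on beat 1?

Suspension.

The harmony at that moment is B major triad (B, D♯, F♯); G♯ is not a chord tone.
It is held over (the same pitch as the preceding G♯) and left by step down to F♯.
Held over from the previous chord and resolving down by step — a suspension.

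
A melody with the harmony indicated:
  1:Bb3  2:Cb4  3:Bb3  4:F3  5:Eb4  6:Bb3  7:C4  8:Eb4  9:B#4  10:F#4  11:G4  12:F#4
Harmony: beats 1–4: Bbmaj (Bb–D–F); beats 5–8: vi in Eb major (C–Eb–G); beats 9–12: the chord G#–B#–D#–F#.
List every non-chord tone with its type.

The harmony at that moment is Bb major triad (Bb, D, F); Cb4 is not a chord tone.
It is approached by step up from Bb3 and left by step down to Bb3.
Step away and step back to the same note — a neighbor tone (upper neighbor).
The harmony at that moment is C minor triad (C, Eb, G); Bb3 is not a chord tone.
It is approached by leap down from Eb4 and left by step up to C4.
Leap in, step out — an appoggiatura.
The harmony at that moment is G# dominant seventh chord (G#, B#, D#, F#); G4 is not a chord tone.
It is approached by step up from F#4 and left by step down to F#4.
Step away and step back to the same note — a neighbor tone (upper neighbor).

Cb4 (beat 2) — neighbor tone; Bb3 (beat 6) — appoggiatura; G4 (beat 11) — neighbor tone.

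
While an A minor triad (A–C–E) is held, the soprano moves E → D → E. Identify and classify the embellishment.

The harmony at that moment is A minor triad (A, C, E); D is not a chord tone.
It is approached by step down from E and left by step up to E.
Step away and step back to the same note — a neighbor tone (lower neighbor).

D is a neighbor tone.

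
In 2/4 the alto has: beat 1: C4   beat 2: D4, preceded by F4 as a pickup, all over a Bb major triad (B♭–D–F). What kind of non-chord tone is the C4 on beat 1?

The harmony at that moment is B♭ major triad (B♭, D, F); C4 is not a chord tone.
It is approached by leap down from F4 and left by step up to D4.
Leap in, step out, metrically accented — an appoggiatura.

Appoggiatura.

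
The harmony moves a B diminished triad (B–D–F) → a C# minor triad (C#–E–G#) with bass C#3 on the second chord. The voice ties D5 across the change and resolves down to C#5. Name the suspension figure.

9–8 suspension.

At the second chord the bass is C#3. The suspended D5 lies a ninth above the bass; after resolving down by step to C#5, the interval above the bass becomes an octave.
Suspension figures are named by those two intervals: 9–8.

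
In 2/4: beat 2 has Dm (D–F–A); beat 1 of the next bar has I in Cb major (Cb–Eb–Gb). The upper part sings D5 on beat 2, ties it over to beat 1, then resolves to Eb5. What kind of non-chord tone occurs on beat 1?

The harmony at that moment is Cb major triad (Cb, Eb, Gb); D5 is not a chord tone.
It is held over (the same pitch as the preceding D5) and left by step up to Eb5.
Held over from the previous chord and resolving up by step — a retardation.

Retardation.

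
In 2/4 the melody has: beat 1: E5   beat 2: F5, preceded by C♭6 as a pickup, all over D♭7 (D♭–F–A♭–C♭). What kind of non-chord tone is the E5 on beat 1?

The harmony at that moment is D♭ dominant seventh chord (D♭, F, A♭, C♭); E5 is not a chord tone.
It is approached by leap down from C♭6 and left by step up to F5.
Leap in, step out, metrically accented — an appoggiatura.

Appoggiatura.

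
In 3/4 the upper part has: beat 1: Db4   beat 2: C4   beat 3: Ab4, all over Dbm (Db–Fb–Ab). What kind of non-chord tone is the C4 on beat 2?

Escape tone.

The harmony at that moment is Db minor triad (Db, Fb, Ab); C4 is not a chord tone.
It is approached by step down from Db4 and left by leap up to Ab4.
Step in, leap out, on a weak beat — an escape tone.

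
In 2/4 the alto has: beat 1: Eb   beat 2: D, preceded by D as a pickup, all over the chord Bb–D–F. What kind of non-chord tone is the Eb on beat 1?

The harmony at that moment is Bb major triad (Bb, D, F); Eb is not a chord tone.
It is approached by step up from D and left by step down to D.
Step away and step back to the same note — a neighbor tone (upper neighbor).

Upper neighbor tone.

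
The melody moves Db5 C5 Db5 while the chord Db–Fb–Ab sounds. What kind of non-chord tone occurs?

The harmony at that moment is Db minor triad (Db, Fb, Ab); C5 is not a chord tone.
It is approached by step down from Db5 and left by step up to Db5.
Step away and step back to the same note — a neighbor tone (lower neighbor).

C5 is a neighbor tone.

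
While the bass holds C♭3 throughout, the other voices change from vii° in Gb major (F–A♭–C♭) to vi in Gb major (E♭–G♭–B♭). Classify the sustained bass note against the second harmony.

Pedal tone (pedal point).

The harmony at that moment is E♭ minor triad (E♭, G♭, B♭); C♭3 is not a chord tone.
It is held over (the same pitch as the preceding C♭3) and then sustained as the same pitch into the next harmony.
Sustained through a change of harmony — a pedal tone.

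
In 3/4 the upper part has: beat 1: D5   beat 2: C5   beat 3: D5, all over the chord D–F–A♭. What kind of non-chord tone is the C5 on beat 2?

The harmony at that moment is D diminished triad (D, F, A♭); C5 is not a chord tone.
It is approached by step down from D5 and left by step up to D5.
Step away and step back to the same note — a neighbor tone (lower neighbor).

Lower neighbor tone.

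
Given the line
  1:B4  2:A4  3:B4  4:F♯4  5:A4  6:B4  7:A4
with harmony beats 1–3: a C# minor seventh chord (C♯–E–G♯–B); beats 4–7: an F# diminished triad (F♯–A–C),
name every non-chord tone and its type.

A4 (beat 2) — neighbor tone; B4 (beat 6) — neighbor tone.

The harmony at that moment is C♯ minor seventh chord (C♯, E, G♯, B); A4 is not a chord tone.
It is approached by step down from B4 and left by step up to B4.
Step away and step back to the same note — a neighbor tone (lower neighbor).
The harmony at that moment is F♯ diminished triad (F♯, A, C); B4 is not a chord tone.
It is approached by step up from A4 and left by step down to A4.
Step away and step back to the same note — a neighbor tone (upper neighbor).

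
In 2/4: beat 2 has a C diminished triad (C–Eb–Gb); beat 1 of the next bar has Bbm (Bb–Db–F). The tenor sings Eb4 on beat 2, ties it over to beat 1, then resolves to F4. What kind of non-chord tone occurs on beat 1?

Retardation.

The harmony at that moment is Bb minor triad (Bb, Db, F); Eb4 is not a chord tone.
It is held over (the same pitch as the preceding Eb4) and left by step up to F4.
Held over from the previous chord and resolving up by step — a retardation.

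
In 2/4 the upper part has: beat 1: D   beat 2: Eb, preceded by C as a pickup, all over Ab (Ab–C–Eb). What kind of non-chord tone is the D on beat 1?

Passing tone.

The harmony at that moment is Ab major triad (Ab, C, Eb); D is not a chord tone.
It is approached by step up from C and left by step up to Eb.
Step in, step out in the same direction — a passing tone.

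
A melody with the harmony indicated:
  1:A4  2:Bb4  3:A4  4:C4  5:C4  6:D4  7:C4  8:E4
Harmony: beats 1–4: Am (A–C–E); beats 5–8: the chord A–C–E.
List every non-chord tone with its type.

Bb4 (beat 2) — neighbor tone; D4 (beat 6) — neighbor tone.

The harmony at that moment is A minor triad (A, C, E); Bb4 is not a chord tone.
It is approached by step up from A4 and left by step down to A4.
Step away and step back to the same note — a neighbor tone (upper neighbor).
The harmony at that moment is A minor triad (A, C, E); D4 is not a chord tone.
It is approached by step up from C4 and left by step down to C4.
Step away and step back to the same note — a neighbor tone (upper neighbor).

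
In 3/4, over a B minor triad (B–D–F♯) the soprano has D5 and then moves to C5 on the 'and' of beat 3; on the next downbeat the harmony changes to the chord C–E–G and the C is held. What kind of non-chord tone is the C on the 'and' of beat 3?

Anticipation.

The harmony at that moment is B minor triad (B, D, F♯); C5 is not a chord tone.
It is approached by step down from D5 and then sustained as the same pitch into the next harmony.
Arriving early and becoming a chord tone when the harmony changes — an anticipation.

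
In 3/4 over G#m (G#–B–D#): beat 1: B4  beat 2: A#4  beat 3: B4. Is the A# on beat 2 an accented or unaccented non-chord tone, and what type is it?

Unaccented neighbor tone.

The harmony at that moment is G# minor triad (G#, B, D#); A#4 is not a chord tone.
It is approached by step down from B4 and left by step up to B4.
Step away and step back to the same note — a neighbor tone (lower neighbor).
It falls on a weak beat, so it is unaccented.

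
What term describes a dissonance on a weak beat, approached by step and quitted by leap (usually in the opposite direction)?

Escape tone.

Approach: by step. Departure: by leap. Metric position: weak.
Step in, leap out, from a weak position — an escape tone (échappée). (It is the mirror image of the appoggiatura, which leaps in and steps out on a strong beat.)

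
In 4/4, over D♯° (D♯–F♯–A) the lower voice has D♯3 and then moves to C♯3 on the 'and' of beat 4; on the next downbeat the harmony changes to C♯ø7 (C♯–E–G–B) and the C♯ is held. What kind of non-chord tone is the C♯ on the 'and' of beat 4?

Anticipation.

The harmony at that moment is D♯ diminished triad (D♯, F♯, A); C♯3 is not a chord tone.
It is approached by step down from D♯3 and then sustained as the same pitch into the next harmony.
Arriving early and becoming a chord tone when the harmony changes — an anticipation.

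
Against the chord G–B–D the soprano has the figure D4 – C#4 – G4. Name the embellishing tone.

C#4 is an escape tone.

The harmony at that moment is G major triad (G, B, D); C#4 is not a chord tone.
It is approached by step down from D4 and left by leap up to G4.
Step in, leap out — an escape tone.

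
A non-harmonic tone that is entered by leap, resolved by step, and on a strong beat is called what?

Approach: by leap. Departure: by step. Metric position: strong.
Leap in, step out, in a metrically strong position — an appoggiatura. (It is the mirror image of the escape tone, which steps in and leaps out from a weak position.)

Appoggiatura.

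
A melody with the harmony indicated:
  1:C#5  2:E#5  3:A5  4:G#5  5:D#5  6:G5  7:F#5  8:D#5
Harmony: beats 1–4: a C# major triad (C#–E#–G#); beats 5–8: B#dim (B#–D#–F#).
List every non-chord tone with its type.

A5 (beat 3) — appoggiatura; G5 (beat 6) — appoggiatura.

The harmony at that moment is C# major triad (C#, E#, G#); A5 is not a chord tone.
It is approached by leap up from E#5 and left by step down to G#5.
Leap in, step out — an appoggiatura.
The harmony at that moment is B# diminished triad (B#, D#, F#); G5 is not a chord tone.
It is approached by leap up from D#5 and left by step down to F#5.
Leap in, step out — an appoggiatura.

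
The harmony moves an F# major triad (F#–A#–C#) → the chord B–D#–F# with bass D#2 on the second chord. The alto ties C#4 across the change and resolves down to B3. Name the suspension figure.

7–6 suspension.

At the second chord the bass is D#2. The suspended C#4 lies a seventh above the bass; after resolving down by step to B3, the interval above the bass becomes a sixth.
Suspension figures are named by those two intervals: 7–6.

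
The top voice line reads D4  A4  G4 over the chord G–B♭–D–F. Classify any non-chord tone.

A4 is an appoggiatura.

The harmony at that moment is G minor seventh chord (G, B♭, D, F); A4 is not a chord tone.
It is approached by leap up from D4 and left by step down to G4.
Leap in, step out — an appoggiatura.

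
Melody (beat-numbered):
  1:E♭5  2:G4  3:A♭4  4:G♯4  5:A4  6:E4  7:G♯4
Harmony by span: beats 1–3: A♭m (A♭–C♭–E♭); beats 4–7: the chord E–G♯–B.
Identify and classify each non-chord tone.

The harmony at that moment is A♭ minor triad (A♭, C♭, E♭); G4 is not a chord tone.
It is approached by leap down from E♭5 and left by step up to A♭4.
Leap in, step out — an appoggiatura.
The harmony at that moment is E major triad (E, G♯, B); A4 is not a chord tone.
It is approached by step up from G♯4 and left by leap down to E4.
Step in, leap out — an escape tone.

G4 (beat 2) — appoggiatura; A4 (beat 5) — escape tone.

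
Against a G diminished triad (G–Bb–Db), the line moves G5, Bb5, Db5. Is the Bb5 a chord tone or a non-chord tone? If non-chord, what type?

Chord tone (the third of G diminished triad).

G diminished triad contains G, Bb, Db; Bb is the third, so it is a chord tone.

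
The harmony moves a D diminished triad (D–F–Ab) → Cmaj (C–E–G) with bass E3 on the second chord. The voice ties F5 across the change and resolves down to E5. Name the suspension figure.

9–8 suspension.

At the second chord the bass is E3. The suspended F5 lies a ninth above the bass; after resolving down by step to E5, the interval above the bass becomes an octave.
Suspension figures are named by those two intervals: 9–8.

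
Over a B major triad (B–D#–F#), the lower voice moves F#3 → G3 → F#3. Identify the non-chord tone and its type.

G3 is a neighbor tone.

The harmony at that moment is B major triad (B, D#, F#); G3 is not a chord tone.
It is approached by step up from F#3 and left by step down to F#3.
Step away and step back to the same note — a neighbor tone (upper neighbor).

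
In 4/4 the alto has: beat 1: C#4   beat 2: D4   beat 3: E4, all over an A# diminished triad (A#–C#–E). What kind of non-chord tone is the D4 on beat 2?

Passing tone.

The harmony at that moment is A# diminished triad (A#, C#, E); D4 is not a chord tone.
It is approached by step up from C#4 and left by step up to E4.
Step in, step out in the same direction — a passing tone.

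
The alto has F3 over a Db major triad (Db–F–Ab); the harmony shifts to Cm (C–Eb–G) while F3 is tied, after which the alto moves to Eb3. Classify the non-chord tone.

F3 is a suspension.

The harmony at that moment is C minor triad (C, Eb, G); F3 is not a chord tone.
It is held over (the same pitch as the preceding F3) and left by step down to Eb3.
Held over from the previous chord and resolving down by step — a suspension.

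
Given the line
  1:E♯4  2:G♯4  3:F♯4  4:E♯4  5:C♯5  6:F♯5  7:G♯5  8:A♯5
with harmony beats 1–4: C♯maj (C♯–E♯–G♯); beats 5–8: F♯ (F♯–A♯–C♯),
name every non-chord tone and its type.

The harmony at that moment is C♯ major triad (C♯, E♯, G♯); F♯4 is not a chord tone.
It is approached by step down from G♯4 and left by step down to E♯4.
Step in, step out in the same direction — a passing tone.
The harmony at that moment is F♯ major triad (F♯, A♯, C♯); G♯5 is not a chord tone.
It is approached by step up from F♯5 and left by step up to A♯5.
Step in, step out in the same direction — a passing tone.

F♯4 (beat 3) — passing tone; G♯5 (beat 7) — passing tone.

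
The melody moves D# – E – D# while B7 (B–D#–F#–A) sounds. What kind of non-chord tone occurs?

The harmony at that moment is B dominant seventh chord (B, D#, F#, A); E is not a chord tone.
It is approached by step up from D# and left by step down to D#.
Step away and step back to the same note — a neighbor tone (upper neighbor).

E is a neighbor tone.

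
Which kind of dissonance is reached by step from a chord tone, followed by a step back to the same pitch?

Neighbor tone.

Approach: by step. Departure: by step in the opposite direction, back to the starting pitch.
Stepwise on both sides but reversing to return to the same chord tone — a neighbor tone. (Had it continued onward in the same direction it would be a passing tone instead.)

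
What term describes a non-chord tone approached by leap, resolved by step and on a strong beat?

Appoggiatura.

Approach: by leap. Departure: by step. Metric position: strong.
Leap in, step out, in a metrically strong position — an appoggiatura. (It is the mirror image of the escape tone, which steps in and leaps out from a weak position.)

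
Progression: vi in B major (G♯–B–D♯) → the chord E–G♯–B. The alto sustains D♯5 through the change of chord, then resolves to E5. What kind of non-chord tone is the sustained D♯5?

The harmony at that moment is E major triad (E, G♯, B); D♯5 is not a chord tone.
It is held over (the same pitch as the preceding D♯5) and left by step up to E5.
Held over from the previous chord and resolving up by step — a retardation.

D♯5 is a retardation.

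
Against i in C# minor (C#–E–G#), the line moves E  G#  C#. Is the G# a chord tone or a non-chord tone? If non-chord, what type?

C# minor triad contains C#, E, G#; G# is the fifth, so it is a chord tone.

Chord tone (the fifth of C# minor triad).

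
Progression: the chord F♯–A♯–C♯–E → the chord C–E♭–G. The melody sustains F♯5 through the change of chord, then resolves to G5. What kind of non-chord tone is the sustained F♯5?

F♯5 is a retardation.

The harmony at that moment is C minor triad (C, E♭, G); F♯5 is not a chord tone.
It is held over (the same pitch as the preceding F♯5) and left by step up to G5.
Held over from the previous chord and resolving up by step — a retardation.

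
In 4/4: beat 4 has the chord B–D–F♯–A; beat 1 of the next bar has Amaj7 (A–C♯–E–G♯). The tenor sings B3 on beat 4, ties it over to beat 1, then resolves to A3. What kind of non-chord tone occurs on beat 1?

The harmony at that moment is A major seventh chord (A, C♯, E, G♯); B3 is not a chord tone.
It is held over (the same pitch as the preceding B3) and left by step down to A3.
Held over from the previous chord and resolving down by step — a suspension.

Suspension.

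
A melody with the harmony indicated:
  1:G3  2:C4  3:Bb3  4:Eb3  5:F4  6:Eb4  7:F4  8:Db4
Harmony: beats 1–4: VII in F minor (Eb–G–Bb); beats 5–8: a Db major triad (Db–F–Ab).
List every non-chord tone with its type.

C4 (beat 2) — appoggiatura; Eb4 (beat 6) — neighbor tone.

The harmony at that moment is Eb major triad (Eb, G, Bb); C4 is not a chord tone.
It is approached by leap up from G3 and left by step down to Bb3.
Leap in, step out — an appoggiatura.
The harmony at that moment is Db major triad (Db, F, Ab); Eb4 is not a chord tone.
It is approached by step down from F4 and left by step up to F4.
Step away and step back to the same note — a neighbor tone (lower neighbor).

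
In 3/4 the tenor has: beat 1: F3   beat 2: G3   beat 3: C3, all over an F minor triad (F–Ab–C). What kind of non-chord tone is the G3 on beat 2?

Escape tone.

The harmony at that moment is F minor triad (F, Ab, C); G3 is not a chord tone.
It is approached by step up from F3 and left by leap down to C3.
Step in, leap out, on a weak beat — an escape tone.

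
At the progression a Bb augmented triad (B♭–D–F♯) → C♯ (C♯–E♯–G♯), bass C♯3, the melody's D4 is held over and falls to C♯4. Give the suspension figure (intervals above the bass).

9–8 suspension.

At the second chord the bass is C♯3. The suspended D4 lies a ninth above the bass; after resolving down by step to C♯4, the interval above the bass becomes an octave.
Suspension figures are named by those two intervals: 9–8.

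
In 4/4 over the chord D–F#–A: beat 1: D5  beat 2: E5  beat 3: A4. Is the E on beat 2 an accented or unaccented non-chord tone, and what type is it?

Unaccented escape tone.

The harmony at that moment is D major triad (D, F#, A); E5 is not a chord tone.
It is approached by step up from D5 and left by leap down to A4.
Step in, leap out — an escape tone.
It falls on a weak beat, so it is unaccented.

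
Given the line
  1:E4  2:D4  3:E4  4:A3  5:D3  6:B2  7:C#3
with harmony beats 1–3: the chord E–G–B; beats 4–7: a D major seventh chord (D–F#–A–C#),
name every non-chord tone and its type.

D4 (beat 2) — neighbor tone; B2 (beat 6) — appoggiatura.

The harmony at that moment is E minor triad (E, G, B); D4 is not a chord tone.
It is approached by step down from E4 and left by step up to E4.
Step away and step back to the same note — a neighbor tone (lower neighbor).
The harmony at that moment is D major seventh chord (D, F#, A, C#); B2 is not a chord tone.
It is approached by leap down from D3 and left by step up to C#3.
Leap in, step out — an appoggiatura.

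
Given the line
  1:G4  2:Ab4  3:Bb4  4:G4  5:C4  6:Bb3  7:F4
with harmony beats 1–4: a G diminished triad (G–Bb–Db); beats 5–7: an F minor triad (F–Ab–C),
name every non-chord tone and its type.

The harmony at that moment is G diminished triad (G, Bb, Db); Ab4 is not a chord tone.
It is approached by step up from G4 and left by step up to Bb4.
Step in, step out in the same direction — a passing tone.
The harmony at that moment is F minor triad (F, Ab, C); Bb3 is not a chord tone.
It is approached by step down from C4 and left by leap up to F4.
Step in, leap out — an escape tone.

Ab4 (beat 2) — passing tone; Bb3 (beat 6) — escape tone.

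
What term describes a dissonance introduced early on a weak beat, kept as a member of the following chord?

Approach: ahead of the chord change (typically by step), so it is dissonant against the current harmony. Departure: none — the same pitch is restated or held and is a chord tone of the new harmony.
Dissonant first, consonant once the harmony catches up: the note simply arrives early — an anticipation. (The reverse timing, consonant first and dissonant after the change, would be a suspension or retardation.)

Anticipation.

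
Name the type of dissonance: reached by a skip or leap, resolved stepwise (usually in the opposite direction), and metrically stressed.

Approach: by leap. Departure: by step. Metric position: strong.
Leap in, step out, in a metrically strong position — an appoggiatura. (It is the mirror image of the escape tone, which steps in and leaps out from a weak position.)

Appoggiatura.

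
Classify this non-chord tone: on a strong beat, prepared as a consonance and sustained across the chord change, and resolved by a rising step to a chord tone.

Retardation.

Approach: by preparation — the pitch is first a chord tone, then held (tied or repeated) while the harmony changes under it. Departure: up by step. Metric position: strong.
A prepared dissonance that resolves upward by step — a retardation. (The same figure resolving downward would be a suspension.)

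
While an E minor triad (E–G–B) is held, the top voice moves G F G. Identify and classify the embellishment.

F is a neighbor tone.

The harmony at that moment is E minor triad (E, G, B); F is not a chord tone.
It is approached by step down from G and left by step up to G.
Step away and step back to the same note — a neighbor tone (lower neighbor).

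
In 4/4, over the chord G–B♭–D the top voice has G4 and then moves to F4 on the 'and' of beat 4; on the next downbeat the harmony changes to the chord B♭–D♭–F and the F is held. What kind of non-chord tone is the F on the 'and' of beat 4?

Anticipation.

The harmony at that moment is G minor triad (G, B♭, D); F4 is not a chord tone.
It is approached by step down from G4 and then sustained as the same pitch into the next harmony.
Arriving early and becoming a chord tone when the harmony changes — an anticipation.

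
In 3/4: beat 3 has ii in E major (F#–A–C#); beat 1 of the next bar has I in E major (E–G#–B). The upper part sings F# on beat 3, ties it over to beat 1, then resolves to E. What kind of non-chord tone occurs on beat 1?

Suspension.

The harmony at that moment is E major triad (E, G#, B); F# is not a chord tone.
It is held over (the same pitch as the preceding F#) and left by step down to E.
Held over from the previous chord and resolving down by step — a suspension.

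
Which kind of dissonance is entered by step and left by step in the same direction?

Approach: by step. Departure: by step, continuing in the same direction.
Stepwise on both sides with no change of direction means the note fills in the space between two different chord tones — a passing tone. (Had it turned back to its starting note it would be a neighbor tone instead.)

Passing tone.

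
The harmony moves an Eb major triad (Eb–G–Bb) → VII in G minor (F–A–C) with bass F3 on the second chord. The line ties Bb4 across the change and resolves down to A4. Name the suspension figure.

At the second chord the bass is F3. The suspended Bb4 lies a fourth above the bass; after resolving down by step to A4, the interval above the bass becomes a third.
Suspension figures are named by those two intervals: 4–3.

4–3 suspension.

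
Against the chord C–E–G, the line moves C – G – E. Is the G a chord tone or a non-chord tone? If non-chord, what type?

Chord tone (the fifth of C major triad).

C major triad contains C, E, G; G is the fifth, so it is a chord tone.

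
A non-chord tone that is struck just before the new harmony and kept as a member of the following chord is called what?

Approach: ahead of the chord change (typically by step), so it is dissonant against the current harmony. Departure: none — the same pitch is restated or held and is a chord tone of the new harmony.
Dissonant first, consonant once the harmony catches up: the note simply arrives early — an anticipation. (The reverse timing, consonant first and dissonant after the change, would be a suspension or retardation.)

Anticipation.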